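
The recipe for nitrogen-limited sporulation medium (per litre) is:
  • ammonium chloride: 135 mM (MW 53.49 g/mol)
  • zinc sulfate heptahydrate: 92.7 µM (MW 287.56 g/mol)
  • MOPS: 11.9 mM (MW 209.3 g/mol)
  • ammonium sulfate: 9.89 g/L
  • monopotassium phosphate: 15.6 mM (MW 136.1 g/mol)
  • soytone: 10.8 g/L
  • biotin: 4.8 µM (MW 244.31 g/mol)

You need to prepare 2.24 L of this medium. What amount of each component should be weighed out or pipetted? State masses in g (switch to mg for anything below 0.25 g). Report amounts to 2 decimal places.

ammonium chloride 16.18 g; zinc sulfate heptahydrate 59.71 mg; MOPS 5.58 g; ammonium sulfate 22.15 g; monopotassium phosphate 4.76 g; soytone 24.19 g; biotin 2.63 mg

Scale factor relative to 1 L: 2.24.
ammonium chloride: 135 mmol/L × 53.49 g/mol × 2.24 L ÷ 1000 = 16.18 g
zinc sulfate heptahydrate: 92.7 µmol/L × 287.56 g/mol × 2.24 L ÷ 1000 = 59.71 mg
MOPS: 11.9 mmol/L × 209.3 g/mol × 2.24 L ÷ 1000 = 5.58 g
ammonium sulfate: 9.89 g/L × 2.24 L = 22.15 g
monopotassium phosphate: 15.6 mmol/L × 136.1 g/mol × 2.24 L ÷ 1000 = 4.76 g
soytone: 10.8 g/L × 2.24 L = 24.19 g
biotin: 4.8 µmol/L × 244.31 g/mol × 2.24 L ÷ 1000 = 2.63 mg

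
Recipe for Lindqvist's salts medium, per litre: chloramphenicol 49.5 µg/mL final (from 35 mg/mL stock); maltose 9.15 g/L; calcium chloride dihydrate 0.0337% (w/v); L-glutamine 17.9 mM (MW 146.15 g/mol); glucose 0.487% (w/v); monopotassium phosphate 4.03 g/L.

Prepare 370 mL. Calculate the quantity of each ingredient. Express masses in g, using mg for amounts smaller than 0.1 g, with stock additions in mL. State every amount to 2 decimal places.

Target volume = 370 mL = 0.37 L.
chloramphenicol: C1V1 = C2V2 → 49.5 µg/mL × 370 mL ÷ 35000 µg/mL = 0.52 mL
maltose: 9.15 g/L × 0.37 L = 3.39 g
calcium chloride dihydrate: 0.0337% w/v = 0.337 g/L → 0.337 × 0.37 L = 0.12 g
L-glutamine: 17.9 mmol/L × 146.15 g/mol × 0.37 L ÷ 1000 = 0.97 g
glucose: 0.487% w/v = 4.87 g/L → 4.87 × 0.37 L = 1.80 g
monopotassium phosphate: 4.03 g/L × 0.37 L = 1.49 g

chloramphenicol 0.52 mL; maltose 3.39 g; calcium chloride dihydrate 0.12 g; L-glutamine 0.97 g; glucose 1.80 g; monopotassium phosphate 1.49 g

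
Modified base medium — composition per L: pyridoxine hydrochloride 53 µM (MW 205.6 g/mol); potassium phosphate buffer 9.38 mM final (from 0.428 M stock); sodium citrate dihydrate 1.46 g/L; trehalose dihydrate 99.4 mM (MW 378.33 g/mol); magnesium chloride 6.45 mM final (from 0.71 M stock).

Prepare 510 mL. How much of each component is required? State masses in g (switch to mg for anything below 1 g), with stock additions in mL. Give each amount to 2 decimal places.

pyridoxine hydrochloride 5.56 mg; potassium phosphate buffer 11.18 mL; sodium citrate dihydrate 744.60 mg; trehalose dihydrate 19.18 g; magnesium chloride 4.63 mL

Working volume: 510 mL = 0.51 L.
pyridoxine hydrochloride: 53 µmol/L × 205.6 g/mol × 0.51 L ÷ 1000 = 5.56 mg
potassium phosphate buffer: C1V1 = C2V2 → 9.38 mM × 510 mL ÷ 428 mM = 11.18 mL
sodium citrate dihydrate: 1.46 g/L × 0.51 L = 0.7446 g = 744.60 mg
trehalose dihydrate: 99.4 mmol/L × 378.33 g/mol × 0.51 L ÷ 1000 = 19.18 g
magnesium chloride: C1V1 = C2V2 → 6.45 mM × 510 mL ÷ 710 mM = 4.63 mL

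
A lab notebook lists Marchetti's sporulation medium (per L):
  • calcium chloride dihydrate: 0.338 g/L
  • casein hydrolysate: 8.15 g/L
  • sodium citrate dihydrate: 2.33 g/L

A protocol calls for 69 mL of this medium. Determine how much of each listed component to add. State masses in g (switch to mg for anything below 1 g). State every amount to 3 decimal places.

calcium chloride dihydrate 23.322 mg; casein hydrolysate 562.350 mg; sodium citrate dihydrate 160.770 mg

Scale factor relative to 1 L: 0.069.
calcium chloride dihydrate: 0.338 g/L × 0.069 L = 0.023322 g = 23.322 mg
casein hydrolysate: 8.15 g/L × 0.069 L = 0.56235 g = 562.350 mg
sodium citrate dihydrate: 2.33 g/L × 0.069 L = 0.16077 g = 160.770 mg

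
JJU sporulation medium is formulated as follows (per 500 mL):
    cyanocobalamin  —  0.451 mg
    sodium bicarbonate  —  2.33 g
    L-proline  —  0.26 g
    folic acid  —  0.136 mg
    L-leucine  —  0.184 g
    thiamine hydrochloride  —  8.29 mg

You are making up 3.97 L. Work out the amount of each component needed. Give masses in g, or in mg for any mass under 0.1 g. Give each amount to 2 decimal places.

cyanocobalamin 3.58 mg; sodium bicarbonate 18.50 g; L-proline 2.06 g; folic acid 1.08 mg; L-leucine 1.46 g; thiamine hydrochloride 65.82 mg

Ratio of target to recipe volume: 3970 / 500 = 7.94.
cyanocobalamin: 0.451 mg × (3970 mL / 500 mL) = 3.58 mg
sodium bicarbonate: 2.33 g × (3970 mL / 500 mL) = 18.50 g
L-proline: 0.26 g × (3970 mL / 500 mL) = 2.06 g
folic acid: 0.136 mg × (3970 mL / 500 mL) = 1.08 mg
L-leucine: 0.184 g × (3970 mL / 500 mL) = 1.46 g
thiamine hydrochloride: 8.29 mg × (3970 mL / 500 mL) = 65.82 mg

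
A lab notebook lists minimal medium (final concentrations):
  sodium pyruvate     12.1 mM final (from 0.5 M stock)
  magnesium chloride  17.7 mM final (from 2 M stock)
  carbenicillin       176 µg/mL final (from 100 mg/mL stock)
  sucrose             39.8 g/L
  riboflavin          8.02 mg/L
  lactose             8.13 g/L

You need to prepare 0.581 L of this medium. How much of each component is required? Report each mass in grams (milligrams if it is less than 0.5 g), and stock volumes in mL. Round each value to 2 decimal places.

sodium pyruvate 14.06 mL; magnesium chloride 5.14 mL; carbenicillin 1.02 mL; sucrose 23.12 g; riboflavin 4.66 mg; lactose 4.72 g

Scale factor relative to 1 L: 0.581.
sodium pyruvate: V = C2·V2/C1 = 12.1 mM × 581 mL ÷ 500 mM = 14.06 mL
magnesium chloride: dilute stock: 17.7 mM × 581 mL ÷ 2000 mM = 5.14 mL
carbenicillin: C1V1 = C2V2 → 176 µg/mL × 581 mL ÷ 100000 µg/mL = 1.02 mL
sucrose: 39.8 g/L × 0.581 L = 23.12 g
riboflavin: 8.02 mg/L × 0.581 L = 4.66 mg
lactose: 8.13 g/L × 0.581 L = 4.72 g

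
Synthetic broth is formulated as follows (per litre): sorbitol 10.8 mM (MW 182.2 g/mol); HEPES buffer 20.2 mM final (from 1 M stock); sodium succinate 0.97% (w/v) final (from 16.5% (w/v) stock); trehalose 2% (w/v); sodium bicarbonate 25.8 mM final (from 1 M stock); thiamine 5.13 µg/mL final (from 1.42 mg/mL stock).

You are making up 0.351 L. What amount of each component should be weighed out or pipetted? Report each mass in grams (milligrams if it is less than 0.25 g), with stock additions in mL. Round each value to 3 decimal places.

sorbitol 0.691 g; HEPES buffer 7.090 mL; sodium succinate 20.635 mL; trehalose 7.020 g; sodium bicarbonate 9.056 mL; thiamine 1.268 mL

Working volume: 0.351 L.
sorbitol: 10.8 mmol/L × 182.2 g/mol × 0.351 L ÷ 1000 = 0.691 g
HEPES buffer: V = C2·V2/C1 = 20.2 mM × 351 mL ÷ 1000 mM = 7.090 mL
sodium succinate: dilute stock: 0.97% ÷ 16.5% × 351 mL = 20.635 mL
trehalose: 2% w/v = 20 g/L → 20 × 0.351 L = 7.020 g
sodium bicarbonate: dilute stock: 25.8 mM × 351 mL ÷ 1000 mM = 9.056 mL
thiamine: C1V1 = C2V2 → 5.13 µg/mL × 351 mL ÷ 1420 µg/mL = 1.268 mL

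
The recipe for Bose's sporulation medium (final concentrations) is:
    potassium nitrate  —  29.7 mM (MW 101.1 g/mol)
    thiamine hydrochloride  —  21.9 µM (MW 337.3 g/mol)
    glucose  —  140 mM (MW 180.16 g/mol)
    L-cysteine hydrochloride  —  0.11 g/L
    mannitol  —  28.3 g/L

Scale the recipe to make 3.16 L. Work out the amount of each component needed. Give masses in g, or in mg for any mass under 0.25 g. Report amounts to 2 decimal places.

Working volume: 3.16 L.
potassium nitrate: 29.7 mmol/L × 101.1 g/mol × 3.16 L ÷ 1000 = 9.49 g
thiamine hydrochloride: 21.9 µmol/L × 337.3 g/mol × 3.16 L ÷ 1000 = 23.34 mg
glucose: 140 mmol/L × 180.16 g/mol × 3.16 L ÷ 1000 = 79.70 g
L-cysteine hydrochloride: 0.11 g/L × 3.16 L = 0.35 g
mannitol: 28.3 g/L × 3.16 L = 89.43 g

potassium nitrate 9.49 g; thiamine hydrochloride 23.34 mg; glucose 79.70 g; L-cysteine hydrochloride 0.35 g; mannitol 89.43 g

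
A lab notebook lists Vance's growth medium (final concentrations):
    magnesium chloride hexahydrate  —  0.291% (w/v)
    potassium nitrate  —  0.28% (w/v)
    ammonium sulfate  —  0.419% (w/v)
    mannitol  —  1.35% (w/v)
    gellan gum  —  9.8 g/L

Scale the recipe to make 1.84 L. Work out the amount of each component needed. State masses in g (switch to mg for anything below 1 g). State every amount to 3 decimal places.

magnesium chloride hexahydrate 5.354 g; potassium nitrate 5.152 g; ammonium sulfate 7.710 g; mannitol 24.840 g; gellan gum 18.032 g

Scale factor relative to 1 L: 1.84.
magnesium chloride hexahydrate: 0.291% w/v = 2.91 g/L → 2.91 × 1.84 L = 5.354 g
potassium nitrate: 0.28 g per 100 mL × 1840 mL ÷ 100 = 5.152 g
ammonium sulfate: 0.419 g per 100 mL × 1840 mL ÷ 100 = 7.710 g
mannitol: 1.35 g per 100 mL × 1840 mL ÷ 100 = 24.840 g
gellan gum: 9.8 g/L × 1.84 L = 18.032 g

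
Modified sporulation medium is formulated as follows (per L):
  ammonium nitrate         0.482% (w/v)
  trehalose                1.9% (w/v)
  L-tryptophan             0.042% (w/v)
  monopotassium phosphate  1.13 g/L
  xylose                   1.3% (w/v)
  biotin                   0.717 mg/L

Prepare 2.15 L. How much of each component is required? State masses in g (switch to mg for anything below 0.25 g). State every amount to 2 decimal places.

ammonium nitrate 10.36 g; trehalose 40.85 g; L-tryptophan 0.90 g; monopotassium phosphate 2.43 g; xylose 27.95 g; biotin 1.54 mg

Working volume: 2.15 L.
ammonium nitrate: 0.482 g per 100 mL × 2150 mL ÷ 100 = 10.36 g
trehalose: 1.9% w/v = 19 g/L → 19 × 2.15 L = 40.85 g
L-tryptophan: 0.042% w/v = 0.42 g/L → 0.42 × 2.15 L = 0.90 g
monopotassium phosphate: 1.13 g/L × 2.15 L = 2.43 g
xylose: 1.3 g per 100 mL × 2150 mL ÷ 100 = 27.95 g
biotin: 0.717 mg/L × 2.15 L = 1.54 mg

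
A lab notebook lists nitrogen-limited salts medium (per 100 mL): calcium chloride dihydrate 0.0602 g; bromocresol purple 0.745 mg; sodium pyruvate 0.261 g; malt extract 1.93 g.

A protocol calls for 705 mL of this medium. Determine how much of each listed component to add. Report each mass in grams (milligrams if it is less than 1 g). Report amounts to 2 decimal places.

Ratio of target to recipe volume: 705 / 100 = 7.05.
calcium chloride dihydrate: 0.0602 g × (705 mL / 100 mL) = 0.42441 g = 424.41 mg
bromocresol purple: 0.745 mg × (705 mL / 100 mL) = 5.25 mg
sodium pyruvate: 0.261 g × (705 mL / 100 mL) = 1.84 g
malt extract: 1.93 g × (705 mL / 100 mL) = 13.61 g

calcium chloride dihydrate 424.41 mg; bromocresol purple 5.25 mg; sodium pyruvate 1.84 g; malt extract 13.61 g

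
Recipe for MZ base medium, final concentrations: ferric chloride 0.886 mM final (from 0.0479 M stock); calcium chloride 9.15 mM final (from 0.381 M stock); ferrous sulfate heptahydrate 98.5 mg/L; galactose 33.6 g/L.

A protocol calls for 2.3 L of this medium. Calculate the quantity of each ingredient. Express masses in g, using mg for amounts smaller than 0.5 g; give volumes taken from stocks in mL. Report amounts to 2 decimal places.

Scale factor relative to 1 L: 2.3.
ferric chloride: V = C2·V2/C1 = 0.886 mM × 2300 mL ÷ 47.9 mM = 42.54 mL
calcium chloride: V = C2·V2/C1 = 9.15 mM × 2300 mL ÷ 381 mM = 55.24 mL
ferrous sulfate heptahydrate: 98.5 mg/L × 2.3 L = 226.55 mg
galactose: 33.6 g/L × 2.3 L = 77.28 g

ferric chloride 42.54 mL; calcium chloride 55.24 mL; ferrous sulfate heptahydrate 226.55 mg; galactose 77.28 g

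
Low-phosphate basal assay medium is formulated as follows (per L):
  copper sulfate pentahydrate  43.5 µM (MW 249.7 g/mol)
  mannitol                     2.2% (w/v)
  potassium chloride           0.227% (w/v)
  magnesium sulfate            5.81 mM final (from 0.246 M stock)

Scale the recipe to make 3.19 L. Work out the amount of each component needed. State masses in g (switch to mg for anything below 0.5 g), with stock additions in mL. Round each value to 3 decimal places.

Working volume: 3.19 L.
copper sulfate pentahydrate: 43.5 µmol/L × 249.7 g/mol × 3.19 L ÷ 1000 = 34.650 mg
mannitol: 2.2 g per 100 mL × 3190 mL ÷ 100 = 70.180 g
potassium chloride: 0.227 g per 100 mL × 3190 mL ÷ 100 = 7.241 g
magnesium sulfate: dilute stock: 5.81 mM × 3190 mL ÷ 246 mM = 75.341 mL

copper sulfate pentahydrate 34.650 mg; mannitol 70.180 g; potassium chloride 7.241 g; magnesium sulfate 75.341 mL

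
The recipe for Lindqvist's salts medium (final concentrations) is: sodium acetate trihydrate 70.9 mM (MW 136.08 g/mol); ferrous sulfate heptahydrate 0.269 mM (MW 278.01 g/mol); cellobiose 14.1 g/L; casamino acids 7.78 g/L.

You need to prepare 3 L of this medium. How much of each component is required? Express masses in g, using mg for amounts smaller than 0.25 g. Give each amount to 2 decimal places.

Scale factor relative to 1 L: 3.
sodium acetate trihydrate: 70.9 mmol/L × 136.08 g/mol × 3 L ÷ 1000 = 28.94 g
ferrous sulfate heptahydrate: 0.269 mmol/L × 278.01 mg/mmol × 3 L = 224.35 mg
cellobiose: 14.1 g/L × 3 L = 42.30 g
casamino acids: 7.78 g/L × 3 L = 23.34 g

sodium acetate trihydrate 28.94 g; ferrous sulfate heptahydrate 224.35 mg; cellobiose 42.30 g; casamino acids 23.34 g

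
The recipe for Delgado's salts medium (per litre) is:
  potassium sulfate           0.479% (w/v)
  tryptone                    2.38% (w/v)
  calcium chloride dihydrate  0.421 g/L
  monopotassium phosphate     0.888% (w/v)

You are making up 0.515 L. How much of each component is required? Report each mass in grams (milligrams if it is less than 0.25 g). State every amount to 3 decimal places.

potassium sulfate 2.467 g; tryptone 12.257 g; calcium chloride dihydrate 216.815 mg; monopotassium phosphate 4.573 g

Scale factor relative to 1 L: 0.515.
potassium sulfate: 0.479% w/v = 4.79 g/L → 4.79 × 0.515 L = 2.467 g
tryptone: 2.38 g per 100 mL × 515 mL ÷ 100 = 12.257 g
calcium chloride dihydrate: 0.421 g/L × 0.515 L = 0.216815 g = 216.815 mg
monopotassium phosphate: 0.888 g per 100 mL × 515 mL ÷ 100 = 4.573 g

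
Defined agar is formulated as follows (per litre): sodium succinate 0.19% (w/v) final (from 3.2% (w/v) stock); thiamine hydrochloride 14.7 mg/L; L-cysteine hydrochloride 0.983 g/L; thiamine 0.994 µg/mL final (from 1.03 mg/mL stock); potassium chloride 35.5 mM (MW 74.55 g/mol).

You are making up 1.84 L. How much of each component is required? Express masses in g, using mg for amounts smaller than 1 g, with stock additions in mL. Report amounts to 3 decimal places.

Working volume: 1.84 L.
sodium succinate: dilute stock: 0.19% ÷ 3.2% × 1840 mL = 109.250 mL
thiamine hydrochloride: 14.7 mg/L × 1.84 L = 27.048 mg
L-cysteine hydrochloride: 0.983 g/L × 1.84 L = 1.809 g
thiamine: V = C2·V2/C1 = 0.994 µg/mL × 1840 mL ÷ 1030 µg/mL = 1.776 mL
potassium chloride: 35.5 mmol/L × 74.55 g/mol × 1.84 L ÷ 1000 = 4.870 g

sodium succinate 109.250 mL; thiamine hydrochloride 27.048 mg; L-cysteine hydrochloride 1.809 g; thiamine 1.776 mL; potassium chloride 4.870 g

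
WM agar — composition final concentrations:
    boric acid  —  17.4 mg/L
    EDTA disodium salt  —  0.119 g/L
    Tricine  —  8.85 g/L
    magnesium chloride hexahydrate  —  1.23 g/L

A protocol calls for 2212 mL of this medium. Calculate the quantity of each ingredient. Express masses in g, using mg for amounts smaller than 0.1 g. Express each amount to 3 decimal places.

boric acid 38.489 mg; EDTA disodium salt 0.263 g; Tricine 19.576 g; magnesium chloride hexahydrate 2.721 g

Scale factor relative to 1 L: 2.212.
boric acid: 17.4 mg/L × 2.212 L = 38.489 mg
EDTA disodium salt: 0.119 g/L × 2.212 L = 0.263 g
Tricine: 8.85 g/L × 2.212 L = 19.576 g
magnesium chloride hexahydrate: 1.23 g/L × 2.212 L = 2.721 g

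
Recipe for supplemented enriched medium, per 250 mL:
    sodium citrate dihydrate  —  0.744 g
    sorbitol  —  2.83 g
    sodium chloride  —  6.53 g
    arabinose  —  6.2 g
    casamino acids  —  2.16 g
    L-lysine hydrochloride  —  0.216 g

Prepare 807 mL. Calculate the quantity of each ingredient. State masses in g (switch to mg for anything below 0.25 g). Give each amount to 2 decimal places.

sodium citrate dihydrate 2.40 g; sorbitol 9.14 g; sodium chloride 21.08 g; arabinose 20.01 g; casamino acids 6.97 g; L-lysine hydrochloride 0.70 g

Scale factor = 807 mL / 250 mL = 3.228.
sodium citrate dihydrate: 0.744 g × (807 mL / 250 mL) = 2.40 g
sorbitol: 2.83 g × (807 mL / 250 mL) = 9.14 g
sodium chloride: 6.53 g × (807 mL / 250 mL) = 21.08 g
arabinose: 6.2 g × (807 mL / 250 mL) = 20.01 g
casamino acids: 2.16 g × (807 mL / 250 mL) = 6.97 g
L-lysine hydrochloride: 0.216 g × (807 mL / 250 mL) = 0.70 g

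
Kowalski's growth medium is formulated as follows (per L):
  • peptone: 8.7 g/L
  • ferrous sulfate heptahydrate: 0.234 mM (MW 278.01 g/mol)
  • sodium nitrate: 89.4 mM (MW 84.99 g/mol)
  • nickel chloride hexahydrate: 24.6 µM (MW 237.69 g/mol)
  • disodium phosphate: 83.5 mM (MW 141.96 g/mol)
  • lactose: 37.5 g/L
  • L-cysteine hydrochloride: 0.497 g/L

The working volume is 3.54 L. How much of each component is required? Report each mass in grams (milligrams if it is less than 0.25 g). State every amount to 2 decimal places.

Working volume: 3.54 L.
peptone: 8.7 g/L × 3.54 L = 30.80 g
ferrous sulfate heptahydrate: 0.234 mmol/L × 278.01 mg/mmol × 3.54 L = 230.29 mg
sodium nitrate: 89.4 mmol/L × 84.99 g/mol × 3.54 L ÷ 1000 = 26.90 g
nickel chloride hexahydrate: 24.6 µmol/L × 237.69 g/mol × 3.54 L ÷ 1000 = 20.70 mg
disodium phosphate: 83.5 mmol/L × 141.96 g/mol × 3.54 L ÷ 1000 = 41.96 g
lactose: 37.5 g/L × 3.54 L = 132.75 g
L-cysteine hydrochloride: 0.497 g/L × 3.54 L = 1.76 g

peptone 30.80 g; ferrous sulfate heptahydrate 230.29 mg; sodium nitrate 26.90 g; nickel chloride hexahydrate 20.70 mg; disodium phosphate 41.96 g; lactose 132.75 g; L-cysteine hydrochloride 1.76 g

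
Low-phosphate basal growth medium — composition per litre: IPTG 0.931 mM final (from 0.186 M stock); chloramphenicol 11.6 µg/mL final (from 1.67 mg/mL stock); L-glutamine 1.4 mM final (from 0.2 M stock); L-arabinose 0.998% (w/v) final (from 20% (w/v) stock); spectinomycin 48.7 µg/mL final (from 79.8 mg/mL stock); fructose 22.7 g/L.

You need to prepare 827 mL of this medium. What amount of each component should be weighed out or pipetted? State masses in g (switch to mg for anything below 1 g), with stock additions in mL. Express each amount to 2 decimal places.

IPTG 4.14 mL; chloramphenicol 5.74 mL; L-glutamine 5.79 mL; L-arabinose 41.27 mL; spectinomycin 0.50 mL; fructose 18.77 g

Working volume: 827 mL = 0.827 L.
IPTG: dilute stock: 0.931 mM × 827 mL ÷ 186 mM = 4.14 mL
chloramphenicol: V = C2·V2/C1 = 11.6 µg/mL × 827 mL ÷ 1670 µg/mL = 5.74 mL
L-glutamine: dilute stock: 1.4 mM × 827 mL ÷ 200 mM = 5.79 mL
L-arabinose: dilute stock: 0.998% ÷ 20% × 827 mL = 41.27 mL
spectinomycin: C1V1 = C2V2 → 48.7 µg/mL × 827 mL ÷ 79800 µg/mL = 0.50 mL
fructose: 22.7 g/L × 0.827 L = 18.77 g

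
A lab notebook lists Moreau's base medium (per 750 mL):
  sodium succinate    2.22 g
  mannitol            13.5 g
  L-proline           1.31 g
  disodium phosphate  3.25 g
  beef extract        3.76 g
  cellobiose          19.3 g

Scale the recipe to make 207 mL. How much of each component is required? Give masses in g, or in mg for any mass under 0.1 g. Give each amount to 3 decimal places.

Scale factor = 207 mL / 750 mL = 0.276.
sodium succinate: 2.22 g × (207 mL / 750 mL) = 0.613 g
mannitol: 13.5 g × (207 mL / 750 mL) = 3.726 g
L-proline: 1.31 g × (207 mL / 750 mL) = 0.362 g
disodium phosphate: 3.25 g × (207 mL / 750 mL) = 0.897 g
beef extract: 3.76 g × (207 mL / 750 mL) = 1.038 g
cellobiose: 19.3 g × (207 mL / 750 mL) = 5.327 g

sodium succinate 0.613 g; mannitol 3.726 g; L-proline 0.362 g; disodium phosphate 0.897 g; beef extract 1.038 g; cellobiose 5.327 g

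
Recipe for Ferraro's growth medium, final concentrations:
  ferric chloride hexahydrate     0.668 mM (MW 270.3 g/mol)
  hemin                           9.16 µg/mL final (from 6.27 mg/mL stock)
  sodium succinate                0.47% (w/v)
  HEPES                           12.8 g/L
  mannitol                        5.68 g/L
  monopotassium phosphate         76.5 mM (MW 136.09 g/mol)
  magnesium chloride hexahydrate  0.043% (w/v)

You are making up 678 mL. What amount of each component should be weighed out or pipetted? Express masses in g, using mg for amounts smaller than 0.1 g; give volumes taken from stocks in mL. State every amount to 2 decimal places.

ferric chloride hexahydrate 0.12 g; hemin 0.99 mL; sodium succinate 3.19 g; HEPES 8.68 g; mannitol 3.85 g; monopotassium phosphate 7.06 g; magnesium chloride hexahydrate 0.29 g

Working volume: 678 mL = 0.678 L.
ferric chloride hexahydrate: 0.668 mmol/L × 270.3 g/mol × 0.678 L ÷ 1000 = 0.12 g
hemin: dilute stock: 9.16 µg/mL × 678 mL ÷ 6270 µg/mL = 0.99 mL
sodium succinate: 0.47% w/v = 4.7 g/L → 4.7 × 0.678 L = 3.19 g
HEPES: 12.8 g/L × 0.678 L = 8.68 g
mannitol: 5.68 g/L × 0.678 L = 3.85 g
monopotassium phosphate: 76.5 mmol/L × 136.09 g/mol × 0.678 L ÷ 1000 = 7.06 g
magnesium chloride hexahydrate: 0.043% w/v = 0.43 g/L → 0.43 × 0.678 L = 0.29 g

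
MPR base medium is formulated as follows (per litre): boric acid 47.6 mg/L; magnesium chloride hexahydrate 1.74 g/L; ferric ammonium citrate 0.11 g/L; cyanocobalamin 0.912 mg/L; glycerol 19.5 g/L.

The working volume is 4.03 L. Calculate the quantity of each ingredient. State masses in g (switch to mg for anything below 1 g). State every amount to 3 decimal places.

boric acid 191.828 mg; magnesium chloride hexahydrate 7.012 g; ferric ammonium citrate 443.300 mg; cyanocobalamin 3.675 mg; glycerol 78.585 g

Working volume: 4.03 L.
boric acid: 47.6 mg/L × 4.03 L = 191.828 mg
magnesium chloride hexahydrate: 1.74 g/L × 4.03 L = 7.012 g
ferric ammonium citrate: 0.11 g/L × 4.03 L = 0.4433 g = 443.300 mg
cyanocobalamin: 0.912 mg/L × 4.03 L = 3.675 mg
glycerol: 19.5 g/L × 4.03 L = 78.585 g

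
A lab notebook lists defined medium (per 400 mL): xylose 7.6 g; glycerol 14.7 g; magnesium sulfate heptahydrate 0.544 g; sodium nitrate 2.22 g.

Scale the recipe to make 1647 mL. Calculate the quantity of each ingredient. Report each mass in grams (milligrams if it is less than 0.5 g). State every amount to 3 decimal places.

xylose 31.293 g; glycerol 60.527 g; magnesium sulfate heptahydrate 2.240 g; sodium nitrate 9.141 g

Ratio of target to recipe volume: 1647 / 400 = 4.1175.
xylose: 7.6 g × (1647 mL / 400 mL) = 31.293 g
glycerol: 14.7 g × (1647 mL / 400 mL) = 60.527 g
magnesium sulfate heptahydrate: 0.544 g × (1647 mL / 400 mL) = 2.240 g
sodium nitrate: 2.22 g × (1647 mL / 400 mL) = 9.141 g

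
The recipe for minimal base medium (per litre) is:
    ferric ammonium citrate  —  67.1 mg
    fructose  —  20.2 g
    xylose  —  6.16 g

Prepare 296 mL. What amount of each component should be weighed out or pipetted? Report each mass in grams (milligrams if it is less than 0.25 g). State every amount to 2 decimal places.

Ratio of target to recipe volume: 296 / 1000 = 0.296.
ferric ammonium citrate: 67.1 mg × (296 mL / 1000 mL) = 19.86 mg
fructose: 20.2 g × (296 mL / 1000 mL) = 5.98 g
xylose: 6.16 g × (296 mL / 1000 mL) = 1.82 g

ferric ammonium citrate 19.86 mg; fructose 5.98 g; xylose 1.82 g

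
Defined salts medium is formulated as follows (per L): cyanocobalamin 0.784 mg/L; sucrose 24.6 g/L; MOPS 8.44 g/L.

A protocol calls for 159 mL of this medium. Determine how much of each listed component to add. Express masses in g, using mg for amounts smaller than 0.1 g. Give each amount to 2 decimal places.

Working volume: 159 mL = 0.159 L.
cyanocobalamin: 0.784 mg/L × 0.159 L = 0.12 mg
sucrose: 24.6 g/L × 0.159 L = 3.91 g
MOPS: 8.44 g/L × 0.159 L = 1.34 g

cyanocobalamin 0.12 mg; sucrose 3.91 g; MOPS 1.34 g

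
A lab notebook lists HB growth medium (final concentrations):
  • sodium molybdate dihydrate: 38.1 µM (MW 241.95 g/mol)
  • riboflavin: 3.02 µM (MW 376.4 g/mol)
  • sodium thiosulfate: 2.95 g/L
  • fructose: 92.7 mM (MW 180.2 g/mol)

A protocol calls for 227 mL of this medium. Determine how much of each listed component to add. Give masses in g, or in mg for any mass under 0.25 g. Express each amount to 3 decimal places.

sodium molybdate dihydrate 2.093 mg; riboflavin 0.258 mg; sodium thiosulfate 0.670 g; fructose 3.792 g

Working volume: 227 mL = 0.227 L.
sodium molybdate dihydrate: 38.1 µmol/L × 241.95 g/mol × 0.227 L ÷ 1000 = 2.093 mg
riboflavin: 3.02 µmol/L × 376.4 g/mol × 0.227 L ÷ 1000 = 0.258 mg
sodium thiosulfate: 2.95 g/L × 0.227 L = 0.670 g
fructose: 92.7 mmol/L × 180.2 g/mol × 0.227 L ÷ 1000 = 3.792 g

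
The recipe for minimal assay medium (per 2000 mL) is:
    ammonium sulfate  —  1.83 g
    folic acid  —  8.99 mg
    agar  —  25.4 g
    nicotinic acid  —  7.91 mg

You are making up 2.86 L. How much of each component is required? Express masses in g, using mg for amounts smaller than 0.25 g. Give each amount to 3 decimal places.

ammonium sulfate 2.617 g; folic acid 12.856 mg; agar 36.322 g; nicotinic acid 11.311 mg

Ratio of target to recipe volume: 2860 / 2000 = 1.43.
ammonium sulfate: 1.83 g × (2860 mL / 2000 mL) = 2.617 g
folic acid: 8.99 mg × (2860 mL / 2000 mL) = 12.856 mg
agar: 25.4 g × (2860 mL / 2000 mL) = 36.322 g
nicotinic acid: 7.91 mg × (2860 mL / 2000 mL) = 11.311 mg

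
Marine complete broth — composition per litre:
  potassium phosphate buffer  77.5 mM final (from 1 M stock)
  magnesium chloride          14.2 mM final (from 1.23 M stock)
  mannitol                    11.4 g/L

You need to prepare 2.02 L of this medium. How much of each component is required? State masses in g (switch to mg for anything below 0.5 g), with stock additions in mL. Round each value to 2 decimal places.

potassium phosphate buffer 156.55 mL; magnesium chloride 23.32 mL; mannitol 23.03 g

Scale factor relative to 1 L: 2.02.
potassium phosphate buffer: dilute stock: 77.5 mM × 2020 mL ÷ 1000 mM = 156.55 mL
magnesium chloride: V = C2·V2/C1 = 14.2 mM × 2020 mL ÷ 1230 mM = 23.32 mL
mannitol: 11.4 g/L × 2.02 L = 23.03 g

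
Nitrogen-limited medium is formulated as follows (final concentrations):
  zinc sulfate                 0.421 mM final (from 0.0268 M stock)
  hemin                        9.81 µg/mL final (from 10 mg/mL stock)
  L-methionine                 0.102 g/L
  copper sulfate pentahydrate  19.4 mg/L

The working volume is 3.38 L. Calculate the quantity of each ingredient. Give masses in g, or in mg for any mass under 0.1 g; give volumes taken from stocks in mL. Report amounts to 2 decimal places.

zinc sulfate 53.10 mL; hemin 3.32 mL; L-methionine 0.34 g; copper sulfate pentahydrate 65.57 mg

Scale factor relative to 1 L: 3.38.
zinc sulfate: C1V1 = C2V2 → 0.421 mM × 3380 mL ÷ 26.8 mM = 53.10 mL
hemin: V = C2·V2/C1 = 9.81 µg/mL × 3380 mL ÷ 10000 µg/mL = 3.32 mL
L-methionine: 0.102 g/L × 3.38 L = 0.34 g
copper sulfate pentahydrate: 19.4 mg/L × 3.38 L = 65.57 mg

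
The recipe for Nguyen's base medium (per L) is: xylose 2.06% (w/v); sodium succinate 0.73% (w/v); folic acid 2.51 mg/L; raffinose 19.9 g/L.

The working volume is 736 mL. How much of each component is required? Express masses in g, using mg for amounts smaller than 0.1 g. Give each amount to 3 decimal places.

Scale factor relative to 1 L: 0.736.
xylose: 2.06 g per 100 mL × 736 mL ÷ 100 = 15.162 g
sodium succinate: 0.73 g per 100 mL × 736 mL ÷ 100 = 5.373 g
folic acid: 2.51 mg/L × 0.736 L = 1.847 mg
raffinose: 19.9 g/L × 0.736 L = 14.646 g

xylose 15.162 g; sodium succinate 5.373 g; folic acid 1.847 mg; raffinose 14.646 g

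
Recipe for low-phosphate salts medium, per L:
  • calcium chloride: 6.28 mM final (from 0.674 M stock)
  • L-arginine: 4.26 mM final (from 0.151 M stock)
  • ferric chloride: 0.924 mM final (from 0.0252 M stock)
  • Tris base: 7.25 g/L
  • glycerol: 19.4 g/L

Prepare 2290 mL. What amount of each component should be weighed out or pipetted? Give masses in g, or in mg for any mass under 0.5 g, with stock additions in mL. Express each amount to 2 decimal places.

Working volume: 2290 mL = 2.29 L.
calcium chloride: dilute stock: 6.28 mM × 2290 mL ÷ 674 mM = 21.34 mL
L-arginine: V = C2·V2/C1 = 4.26 mM × 2290 mL ÷ 151 mM = 64.61 mL
ferric chloride: V = C2·V2/C1 = 0.924 mM × 2290 mL ÷ 25.2 mM = 83.97 mL
Tris base: 7.25 g/L × 2.29 L = 16.60 g
glycerol: 19.4 g/L × 2.29 L = 44.43 g

calcium chloride 21.34 mL; L-arginine 64.61 mL; ferric chloride 83.97 mL; Tris base 16.60 g; glycerol 44.43 g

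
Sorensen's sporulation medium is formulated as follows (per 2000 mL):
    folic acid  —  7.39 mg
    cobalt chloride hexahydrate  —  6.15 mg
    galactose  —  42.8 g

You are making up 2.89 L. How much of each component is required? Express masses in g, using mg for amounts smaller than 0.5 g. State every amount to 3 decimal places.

Scale factor = 2890 mL / 2000 mL = 1.445.
folic acid: 7.39 mg × (2890 mL / 2000 mL) = 10.679 mg
cobalt chloride hexahydrate: 6.15 mg × (2890 mL / 2000 mL) = 8.887 mg
galactose: 42.8 g × (2890 mL / 2000 mL) = 61.846 g

folic acid 10.679 mg; cobalt chloride hexahydrate 8.887 mg; galactose 61.846 g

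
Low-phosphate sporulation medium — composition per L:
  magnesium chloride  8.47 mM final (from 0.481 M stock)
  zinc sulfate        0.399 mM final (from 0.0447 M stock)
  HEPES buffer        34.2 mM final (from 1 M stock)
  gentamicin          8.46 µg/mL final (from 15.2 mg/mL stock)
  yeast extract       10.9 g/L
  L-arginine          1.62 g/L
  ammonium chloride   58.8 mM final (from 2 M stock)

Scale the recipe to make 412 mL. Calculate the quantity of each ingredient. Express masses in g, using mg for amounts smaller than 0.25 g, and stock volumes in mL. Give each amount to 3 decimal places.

Working volume: 412 mL = 0.412 L.
magnesium chloride: C1V1 = C2V2 → 8.47 mM × 412 mL ÷ 481 mM = 7.255 mL
zinc sulfate: V = C2·V2/C1 = 0.399 mM × 412 mL ÷ 44.7 mM = 3.678 mL
HEPES buffer: dilute stock: 34.2 mM × 412 mL ÷ 1000 mM = 14.090 mL
gentamicin: C1V1 = C2V2 → 8.46 µg/mL × 412 mL ÷ 15200 µg/mL = 0.229 mL
yeast extract: 10.9 g/L × 0.412 L = 4.491 g
L-arginine: 1.62 g/L × 0.412 L = 0.667 g
ammonium chloride: C1V1 = C2V2 → 58.8 mM × 412 mL ÷ 2000 mM = 12.113 mL

magnesium chloride 7.255 mL; zinc sulfate 3.678 mL; HEPES buffer 14.090 mL; gentamicin 0.229 mL; yeast extract 4.491 g; L-arginine 0.667 g; ammonium chloride 12.113 mL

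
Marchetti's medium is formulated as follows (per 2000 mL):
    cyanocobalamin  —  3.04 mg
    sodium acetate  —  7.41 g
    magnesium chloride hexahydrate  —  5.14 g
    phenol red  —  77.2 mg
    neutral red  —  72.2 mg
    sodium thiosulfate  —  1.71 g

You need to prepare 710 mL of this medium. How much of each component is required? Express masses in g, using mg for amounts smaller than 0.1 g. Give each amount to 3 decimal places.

Ratio of target to recipe volume: 710 / 2000 = 0.355.
cyanocobalamin: 3.04 mg × (710 mL / 2000 mL) = 1.079 mg
sodium acetate: 7.41 g × (710 mL / 2000 mL) = 2.631 g
magnesium chloride hexahydrate: 5.14 g × (710 mL / 2000 mL) = 1.825 g
phenol red: 77.2 mg × (710 mL / 2000 mL) = 27.406 mg
neutral red: 72.2 mg × (710 mL / 2000 mL) = 25.631 mg
sodium thiosulfate: 1.71 g × (710 mL / 2000 mL) = 0.607 g

cyanocobalamin 1.079 mg; sodium acetate 2.631 g; magnesium chloride hexahydrate 1.825 g; phenol red 27.406 mg; neutral red 25.631 mg; sodium thiosulfate 0.607 g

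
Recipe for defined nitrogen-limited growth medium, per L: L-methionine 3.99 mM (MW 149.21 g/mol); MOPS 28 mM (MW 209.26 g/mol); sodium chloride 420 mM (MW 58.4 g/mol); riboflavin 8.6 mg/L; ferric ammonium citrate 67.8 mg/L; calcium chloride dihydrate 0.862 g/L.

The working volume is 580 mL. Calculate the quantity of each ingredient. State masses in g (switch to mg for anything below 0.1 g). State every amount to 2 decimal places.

Scale factor relative to 1 L: 0.58.
L-methionine: 3.99 mmol/L × 149.21 g/mol × 0.58 L ÷ 1000 = 0.35 g
MOPS: 28 mmol/L × 209.26 g/mol × 0.58 L ÷ 1000 = 3.40 g
sodium chloride: 420 mmol/L × 58.4 g/mol × 0.58 L ÷ 1000 = 14.23 g
riboflavin: 8.6 mg/L × 0.58 L = 4.99 mg
ferric ammonium citrate: 67.8 mg/L × 0.58 L = 39.32 mg
calcium chloride dihydrate: 0.862 g/L × 0.58 L = 0.50 g

L-methionine 0.35 g; MOPS 3.40 g; sodium chloride 14.23 g; riboflavin 4.99 mg; ferric ammonium citrate 39.32 mg; calcium chloride dihydrate 0.50 g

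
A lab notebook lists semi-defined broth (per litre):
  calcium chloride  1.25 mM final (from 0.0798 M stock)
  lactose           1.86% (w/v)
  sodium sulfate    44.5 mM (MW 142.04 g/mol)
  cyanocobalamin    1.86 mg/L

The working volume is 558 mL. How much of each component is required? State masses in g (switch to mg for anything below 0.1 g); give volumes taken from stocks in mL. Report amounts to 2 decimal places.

calcium chloride 8.74 mL; lactose 10.38 g; sodium sulfate 3.53 g; cyanocobalamin 1.04 mg

Working volume: 558 mL = 0.558 L.
calcium chloride: dilute stock: 1.25 mM × 558 mL ÷ 79.8 mM = 8.74 mL
lactose: 1.86% w/v = 18.6 g/L → 18.6 × 0.558 L = 10.38 g
sodium sulfate: 44.5 mmol/L × 142.04 g/mol × 0.558 L ÷ 1000 = 3.53 g
cyanocobalamin: 1.86 mg/L × 0.558 L = 1.04 mg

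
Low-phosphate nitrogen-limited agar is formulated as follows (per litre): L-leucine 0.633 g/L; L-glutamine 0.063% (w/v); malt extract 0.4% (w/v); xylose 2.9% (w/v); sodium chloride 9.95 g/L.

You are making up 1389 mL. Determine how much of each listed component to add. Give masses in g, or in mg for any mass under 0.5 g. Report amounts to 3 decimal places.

Working volume: 1389 mL = 1.389 L.
L-leucine: 0.633 g/L × 1.389 L = 0.879 g
L-glutamine: 0.063 g per 100 mL × 1389 mL ÷ 100 = 0.875 g
malt extract: 0.4 g per 100 mL × 1389 mL ÷ 100 = 5.556 g
xylose: 2.9 g per 100 mL × 1389 mL ÷ 100 = 40.281 g
sodium chloride: 9.95 g/L × 1.389 L = 13.821 g

L-leucine 0.879 g; L-glutamine 0.875 g; malt extract 5.556 g; xylose 40.281 g; sodium chloride 13.821 g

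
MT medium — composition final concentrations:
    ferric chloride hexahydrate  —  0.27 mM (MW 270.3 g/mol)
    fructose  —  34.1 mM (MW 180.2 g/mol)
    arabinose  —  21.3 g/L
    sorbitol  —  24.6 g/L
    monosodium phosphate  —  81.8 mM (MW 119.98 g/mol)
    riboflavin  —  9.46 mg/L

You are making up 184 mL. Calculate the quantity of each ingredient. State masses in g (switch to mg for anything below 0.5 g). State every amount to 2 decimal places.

ferric chloride hexahydrate 13.43 mg; fructose 1.13 g; arabinose 3.92 g; sorbitol 4.53 g; monosodium phosphate 1.81 g; riboflavin 1.74 mg

Target volume = 184 mL = 0.184 L.
ferric chloride hexahydrate: 0.27 mmol/L × 270.3 mg/mmol × 0.184 L = 13.43 mg
fructose: 34.1 mmol/L × 180.2 g/mol × 0.184 L ÷ 1000 = 1.13 g
arabinose: 21.3 g/L × 0.184 L = 3.92 g
sorbitol: 24.6 g/L × 0.184 L = 4.53 g
monosodium phosphate: 81.8 mmol/L × 119.98 g/mol × 0.184 L ÷ 1000 = 1.81 g
riboflavin: 9.46 mg/L × 0.184 L = 1.74 mg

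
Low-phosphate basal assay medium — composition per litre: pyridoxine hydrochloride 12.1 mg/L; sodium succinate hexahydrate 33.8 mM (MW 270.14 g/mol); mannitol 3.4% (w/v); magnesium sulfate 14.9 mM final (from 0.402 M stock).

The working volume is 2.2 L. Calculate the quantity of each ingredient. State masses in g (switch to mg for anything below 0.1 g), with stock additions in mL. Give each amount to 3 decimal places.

pyridoxine hydrochloride 26.620 mg; sodium succinate hexahydrate 20.088 g; mannitol 74.800 g; magnesium sulfate 81.542 mL

Scale factor relative to 1 L: 2.2.
pyridoxine hydrochloride: 12.1 mg/L × 2.2 L = 26.620 mg
sodium succinate hexahydrate: 33.8 mmol/L × 270.14 g/mol × 2.2 L ÷ 1000 = 20.088 g
mannitol: 3.4 g per 100 mL × 2200 mL ÷ 100 = 74.800 g
magnesium sulfate: C1V1 = C2V2 → 14.9 mM × 2200 mL ÷ 402 mM = 81.542 mL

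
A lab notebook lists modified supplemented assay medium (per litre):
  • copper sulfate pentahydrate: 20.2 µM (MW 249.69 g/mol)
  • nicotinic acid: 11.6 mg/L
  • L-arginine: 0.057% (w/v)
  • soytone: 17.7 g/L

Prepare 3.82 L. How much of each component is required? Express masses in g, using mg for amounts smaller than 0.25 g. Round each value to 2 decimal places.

Working volume: 3.82 L.
copper sulfate pentahydrate: 20.2 µmol/L × 249.69 g/mol × 3.82 L ÷ 1000 = 19.27 mg
nicotinic acid: 11.6 mg/L × 3.82 L = 44.31 mg
L-arginine: 0.057% w/v = 0.57 g/L → 0.57 × 3.82 L = 2.18 g
soytone: 17.7 g/L × 3.82 L = 67.61 g

copper sulfate pentahydrate 19.27 mg; nicotinic acid 44.31 mg; L-arginine 2.18 g; soytone 67.61 g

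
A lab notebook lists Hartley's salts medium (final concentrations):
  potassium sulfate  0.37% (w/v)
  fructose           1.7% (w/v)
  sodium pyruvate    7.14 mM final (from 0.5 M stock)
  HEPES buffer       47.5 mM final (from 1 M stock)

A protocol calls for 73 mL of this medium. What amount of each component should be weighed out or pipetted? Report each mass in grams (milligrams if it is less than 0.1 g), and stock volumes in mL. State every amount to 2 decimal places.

potassium sulfate 0.27 g; fructose 1.24 g; sodium pyruvate 1.04 mL; HEPES buffer 3.47 mL

Working volume: 73 mL = 0.073 L.
potassium sulfate: 0.37% w/v = 3.7 g/L → 3.7 × 0.073 L = 0.27 g
fructose: 1.7 g per 100 mL × 73 mL ÷ 100 = 1.24 g
sodium pyruvate: C1V1 = C2V2 → 7.14 mM × 73 mL ÷ 500 mM = 1.04 mL
HEPES buffer: C1V1 = C2V2 → 47.5 mM × 73 mL ÷ 1000 mM = 3.47 mL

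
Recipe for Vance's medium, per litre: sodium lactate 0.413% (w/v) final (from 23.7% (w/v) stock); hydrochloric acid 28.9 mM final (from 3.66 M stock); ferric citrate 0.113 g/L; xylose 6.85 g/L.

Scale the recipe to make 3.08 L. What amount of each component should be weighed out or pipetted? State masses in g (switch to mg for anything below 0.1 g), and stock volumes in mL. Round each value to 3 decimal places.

sodium lactate 53.673 mL; hydrochloric acid 24.320 mL; ferric citrate 0.348 g; xylose 21.098 g

Working volume: 3.08 L.
sodium lactate: dilute stock: 0.413% ÷ 23.7% × 3080 mL = 53.673 mL
hydrochloric acid: C1V1 = C2V2 → 28.9 mM × 3080 mL ÷ 3660 mM = 24.320 mL
ferric citrate: 0.113 g/L × 3.08 L = 0.348 g
xylose: 6.85 g/L × 3.08 L = 21.098 g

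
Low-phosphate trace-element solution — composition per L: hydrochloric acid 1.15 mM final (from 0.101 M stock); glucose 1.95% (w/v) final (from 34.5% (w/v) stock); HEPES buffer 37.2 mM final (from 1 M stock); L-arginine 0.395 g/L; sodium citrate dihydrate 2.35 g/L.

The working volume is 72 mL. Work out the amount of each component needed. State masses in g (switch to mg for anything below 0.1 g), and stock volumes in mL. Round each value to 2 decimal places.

hydrochloric acid 0.82 mL; glucose 4.07 mL; HEPES buffer 2.68 mL; L-arginine 28.44 mg; sodium citrate dihydrate 0.17 g

Working volume: 72 mL = 0.072 L.
hydrochloric acid: V = C2·V2/C1 = 1.15 mM × 72 mL ÷ 101 mM = 0.82 mL
glucose: V = C2·V2/C1 = 1.95% ÷ 34.5% × 72 mL = 4.07 mL
HEPES buffer: C1V1 = C2V2 → 37.2 mM × 72 mL ÷ 1000 mM = 2.68 mL
L-arginine: 0.395 g/L × 0.072 L = 0.02844 g = 28.44 mg
sodium citrate dihydrate: 2.35 g/L × 0.072 L = 0.17 g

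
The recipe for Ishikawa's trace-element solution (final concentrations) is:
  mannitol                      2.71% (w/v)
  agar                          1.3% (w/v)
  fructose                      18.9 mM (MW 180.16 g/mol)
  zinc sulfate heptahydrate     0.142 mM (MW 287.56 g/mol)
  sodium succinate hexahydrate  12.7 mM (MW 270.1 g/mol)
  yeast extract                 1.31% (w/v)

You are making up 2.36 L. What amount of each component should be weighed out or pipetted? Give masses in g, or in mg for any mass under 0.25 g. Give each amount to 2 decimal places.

mannitol 63.96 g; agar 30.68 g; fructose 8.04 g; zinc sulfate heptahydrate 96.37 mg; sodium succinate hexahydrate 8.10 g; yeast extract 30.92 g

Working volume: 2.36 L.
mannitol: 2.71 g per 100 mL × 2360 mL ÷ 100 = 63.96 g
agar: 1.3% w/v = 13 g/L → 13 × 2.36 L = 30.68 g
fructose: 18.9 mmol/L × 180.16 g/mol × 2.36 L ÷ 1000 = 8.04 g
zinc sulfate heptahydrate: 0.142 mmol/L × 287.56 mg/mmol × 2.36 L = 96.37 mg
sodium succinate hexahydrate: 12.7 mmol/L × 270.1 g/mol × 2.36 L ÷ 1000 = 8.10 g
yeast extract: 1.31% w/v = 13.1 g/L → 13.1 × 2.36 L = 30.92 g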